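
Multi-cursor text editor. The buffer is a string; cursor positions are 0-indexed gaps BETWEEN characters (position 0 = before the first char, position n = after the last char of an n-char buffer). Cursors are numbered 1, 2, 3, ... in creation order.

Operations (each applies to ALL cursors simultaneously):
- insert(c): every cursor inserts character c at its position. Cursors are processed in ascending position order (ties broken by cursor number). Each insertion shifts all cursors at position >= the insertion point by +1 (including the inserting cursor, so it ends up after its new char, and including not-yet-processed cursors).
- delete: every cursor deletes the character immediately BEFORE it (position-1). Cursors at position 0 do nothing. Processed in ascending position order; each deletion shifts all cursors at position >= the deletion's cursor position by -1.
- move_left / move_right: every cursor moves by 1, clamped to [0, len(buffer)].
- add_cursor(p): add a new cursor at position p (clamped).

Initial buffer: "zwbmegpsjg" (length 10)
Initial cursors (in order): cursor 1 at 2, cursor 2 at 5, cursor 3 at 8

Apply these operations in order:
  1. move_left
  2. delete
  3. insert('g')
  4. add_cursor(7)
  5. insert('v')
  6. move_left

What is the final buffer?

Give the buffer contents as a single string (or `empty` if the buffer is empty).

Answer: gvwbgveggvvsjg

Derivation:
After op 1 (move_left): buffer="zwbmegpsjg" (len 10), cursors c1@1 c2@4 c3@7, authorship ..........
After op 2 (delete): buffer="wbegsjg" (len 7), cursors c1@0 c2@2 c3@4, authorship .......
After op 3 (insert('g')): buffer="gwbgeggsjg" (len 10), cursors c1@1 c2@4 c3@7, authorship 1..2..3...
After op 4 (add_cursor(7)): buffer="gwbgeggsjg" (len 10), cursors c1@1 c2@4 c3@7 c4@7, authorship 1..2..3...
After op 5 (insert('v')): buffer="gvwbgveggvvsjg" (len 14), cursors c1@2 c2@6 c3@11 c4@11, authorship 11..22..334...
After op 6 (move_left): buffer="gvwbgveggvvsjg" (len 14), cursors c1@1 c2@5 c3@10 c4@10, authorship 11..22..334...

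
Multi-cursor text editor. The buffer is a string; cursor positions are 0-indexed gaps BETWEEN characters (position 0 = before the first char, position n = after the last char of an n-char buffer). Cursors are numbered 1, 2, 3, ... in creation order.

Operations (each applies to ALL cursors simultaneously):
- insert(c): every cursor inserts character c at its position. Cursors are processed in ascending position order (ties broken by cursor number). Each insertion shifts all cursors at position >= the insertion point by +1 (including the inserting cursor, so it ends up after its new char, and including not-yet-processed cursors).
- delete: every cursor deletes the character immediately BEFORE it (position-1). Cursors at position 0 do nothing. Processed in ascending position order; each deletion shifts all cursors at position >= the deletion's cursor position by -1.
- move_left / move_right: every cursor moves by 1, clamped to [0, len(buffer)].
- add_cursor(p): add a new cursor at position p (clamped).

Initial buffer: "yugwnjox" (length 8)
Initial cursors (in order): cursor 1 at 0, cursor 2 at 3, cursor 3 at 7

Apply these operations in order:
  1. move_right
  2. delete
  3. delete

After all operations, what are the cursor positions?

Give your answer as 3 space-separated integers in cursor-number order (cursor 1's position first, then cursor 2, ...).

After op 1 (move_right): buffer="yugwnjox" (len 8), cursors c1@1 c2@4 c3@8, authorship ........
After op 2 (delete): buffer="ugnjo" (len 5), cursors c1@0 c2@2 c3@5, authorship .....
After op 3 (delete): buffer="unj" (len 3), cursors c1@0 c2@1 c3@3, authorship ...

Answer: 0 1 3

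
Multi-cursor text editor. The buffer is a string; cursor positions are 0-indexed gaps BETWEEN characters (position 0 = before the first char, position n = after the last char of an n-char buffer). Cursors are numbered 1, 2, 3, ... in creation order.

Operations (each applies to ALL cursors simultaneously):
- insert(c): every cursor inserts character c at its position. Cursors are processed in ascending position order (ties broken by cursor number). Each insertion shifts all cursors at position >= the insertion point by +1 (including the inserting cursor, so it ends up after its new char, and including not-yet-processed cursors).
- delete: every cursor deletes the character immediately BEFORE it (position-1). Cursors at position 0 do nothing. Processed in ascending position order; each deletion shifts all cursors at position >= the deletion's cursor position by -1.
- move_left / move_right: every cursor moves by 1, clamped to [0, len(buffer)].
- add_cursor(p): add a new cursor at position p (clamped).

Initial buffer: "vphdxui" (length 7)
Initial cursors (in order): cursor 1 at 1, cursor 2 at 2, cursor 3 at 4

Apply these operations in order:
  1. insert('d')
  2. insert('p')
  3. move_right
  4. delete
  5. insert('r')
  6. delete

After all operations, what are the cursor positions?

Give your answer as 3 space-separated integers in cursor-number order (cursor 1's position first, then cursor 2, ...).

Answer: 3 5 8

Derivation:
After op 1 (insert('d')): buffer="vdpdhddxui" (len 10), cursors c1@2 c2@4 c3@7, authorship .1.2..3...
After op 2 (insert('p')): buffer="vdppdphddpxui" (len 13), cursors c1@3 c2@6 c3@10, authorship .11.22..33...
After op 3 (move_right): buffer="vdppdphddpxui" (len 13), cursors c1@4 c2@7 c3@11, authorship .11.22..33...
After op 4 (delete): buffer="vdpdpddpui" (len 10), cursors c1@3 c2@5 c3@8, authorship .1122.33..
After op 5 (insert('r')): buffer="vdprdprddprui" (len 13), cursors c1@4 c2@7 c3@11, authorship .111222.333..
After op 6 (delete): buffer="vdpdpddpui" (len 10), cursors c1@3 c2@5 c3@8, authorship .1122.33..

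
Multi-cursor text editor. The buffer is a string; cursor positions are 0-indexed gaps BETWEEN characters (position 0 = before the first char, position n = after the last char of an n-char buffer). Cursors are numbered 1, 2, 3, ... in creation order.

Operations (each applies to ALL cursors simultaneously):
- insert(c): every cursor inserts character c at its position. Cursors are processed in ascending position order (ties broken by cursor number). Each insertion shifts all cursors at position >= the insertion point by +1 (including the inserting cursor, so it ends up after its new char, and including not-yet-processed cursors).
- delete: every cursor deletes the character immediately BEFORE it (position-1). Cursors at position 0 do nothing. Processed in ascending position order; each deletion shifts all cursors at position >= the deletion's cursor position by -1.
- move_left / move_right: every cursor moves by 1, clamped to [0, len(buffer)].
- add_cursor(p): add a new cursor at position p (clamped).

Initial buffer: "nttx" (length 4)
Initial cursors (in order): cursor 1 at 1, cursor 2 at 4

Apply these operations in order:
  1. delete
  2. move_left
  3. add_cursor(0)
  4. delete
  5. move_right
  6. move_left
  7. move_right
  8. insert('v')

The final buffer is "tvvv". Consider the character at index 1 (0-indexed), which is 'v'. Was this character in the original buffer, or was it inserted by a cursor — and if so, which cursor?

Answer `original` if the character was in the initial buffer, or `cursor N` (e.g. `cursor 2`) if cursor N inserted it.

After op 1 (delete): buffer="tt" (len 2), cursors c1@0 c2@2, authorship ..
After op 2 (move_left): buffer="tt" (len 2), cursors c1@0 c2@1, authorship ..
After op 3 (add_cursor(0)): buffer="tt" (len 2), cursors c1@0 c3@0 c2@1, authorship ..
After op 4 (delete): buffer="t" (len 1), cursors c1@0 c2@0 c3@0, authorship .
After op 5 (move_right): buffer="t" (len 1), cursors c1@1 c2@1 c3@1, authorship .
After op 6 (move_left): buffer="t" (len 1), cursors c1@0 c2@0 c3@0, authorship .
After op 7 (move_right): buffer="t" (len 1), cursors c1@1 c2@1 c3@1, authorship .
After op 8 (insert('v')): buffer="tvvv" (len 4), cursors c1@4 c2@4 c3@4, authorship .123
Authorship (.=original, N=cursor N): . 1 2 3
Index 1: author = 1

Answer: cursor 1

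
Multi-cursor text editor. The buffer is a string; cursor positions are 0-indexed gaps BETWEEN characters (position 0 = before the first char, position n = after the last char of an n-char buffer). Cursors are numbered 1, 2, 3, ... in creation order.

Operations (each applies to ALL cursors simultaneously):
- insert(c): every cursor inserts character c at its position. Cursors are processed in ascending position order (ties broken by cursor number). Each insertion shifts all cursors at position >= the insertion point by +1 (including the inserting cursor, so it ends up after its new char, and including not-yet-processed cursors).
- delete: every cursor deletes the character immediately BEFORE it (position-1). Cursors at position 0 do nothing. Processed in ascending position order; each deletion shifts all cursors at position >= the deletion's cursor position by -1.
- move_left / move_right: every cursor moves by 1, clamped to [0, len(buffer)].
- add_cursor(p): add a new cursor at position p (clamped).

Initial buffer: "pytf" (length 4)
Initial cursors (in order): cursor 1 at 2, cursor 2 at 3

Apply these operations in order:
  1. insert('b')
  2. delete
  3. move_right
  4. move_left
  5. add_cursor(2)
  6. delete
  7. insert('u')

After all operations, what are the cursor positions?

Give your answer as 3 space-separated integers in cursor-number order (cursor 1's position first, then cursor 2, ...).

Answer: 3 3 3

Derivation:
After op 1 (insert('b')): buffer="pybtbf" (len 6), cursors c1@3 c2@5, authorship ..1.2.
After op 2 (delete): buffer="pytf" (len 4), cursors c1@2 c2@3, authorship ....
After op 3 (move_right): buffer="pytf" (len 4), cursors c1@3 c2@4, authorship ....
After op 4 (move_left): buffer="pytf" (len 4), cursors c1@2 c2@3, authorship ....
After op 5 (add_cursor(2)): buffer="pytf" (len 4), cursors c1@2 c3@2 c2@3, authorship ....
After op 6 (delete): buffer="f" (len 1), cursors c1@0 c2@0 c3@0, authorship .
After op 7 (insert('u')): buffer="uuuf" (len 4), cursors c1@3 c2@3 c3@3, authorship 123.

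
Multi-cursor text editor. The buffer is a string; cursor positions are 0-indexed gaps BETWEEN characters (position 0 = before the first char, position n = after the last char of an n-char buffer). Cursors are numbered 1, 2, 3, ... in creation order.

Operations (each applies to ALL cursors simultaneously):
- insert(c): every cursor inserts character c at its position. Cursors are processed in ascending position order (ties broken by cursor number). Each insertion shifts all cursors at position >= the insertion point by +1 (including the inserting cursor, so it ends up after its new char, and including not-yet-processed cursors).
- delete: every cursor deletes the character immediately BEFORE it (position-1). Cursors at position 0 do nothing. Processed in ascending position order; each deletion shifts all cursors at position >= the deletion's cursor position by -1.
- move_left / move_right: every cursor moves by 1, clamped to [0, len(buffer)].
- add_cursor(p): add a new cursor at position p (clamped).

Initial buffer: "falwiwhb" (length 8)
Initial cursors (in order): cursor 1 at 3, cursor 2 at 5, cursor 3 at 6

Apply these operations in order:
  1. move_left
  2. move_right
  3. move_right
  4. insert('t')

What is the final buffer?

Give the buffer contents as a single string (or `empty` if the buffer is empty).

Answer: falwtiwthtb

Derivation:
After op 1 (move_left): buffer="falwiwhb" (len 8), cursors c1@2 c2@4 c3@5, authorship ........
After op 2 (move_right): buffer="falwiwhb" (len 8), cursors c1@3 c2@5 c3@6, authorship ........
After op 3 (move_right): buffer="falwiwhb" (len 8), cursors c1@4 c2@6 c3@7, authorship ........
After op 4 (insert('t')): buffer="falwtiwthtb" (len 11), cursors c1@5 c2@8 c3@10, authorship ....1..2.3.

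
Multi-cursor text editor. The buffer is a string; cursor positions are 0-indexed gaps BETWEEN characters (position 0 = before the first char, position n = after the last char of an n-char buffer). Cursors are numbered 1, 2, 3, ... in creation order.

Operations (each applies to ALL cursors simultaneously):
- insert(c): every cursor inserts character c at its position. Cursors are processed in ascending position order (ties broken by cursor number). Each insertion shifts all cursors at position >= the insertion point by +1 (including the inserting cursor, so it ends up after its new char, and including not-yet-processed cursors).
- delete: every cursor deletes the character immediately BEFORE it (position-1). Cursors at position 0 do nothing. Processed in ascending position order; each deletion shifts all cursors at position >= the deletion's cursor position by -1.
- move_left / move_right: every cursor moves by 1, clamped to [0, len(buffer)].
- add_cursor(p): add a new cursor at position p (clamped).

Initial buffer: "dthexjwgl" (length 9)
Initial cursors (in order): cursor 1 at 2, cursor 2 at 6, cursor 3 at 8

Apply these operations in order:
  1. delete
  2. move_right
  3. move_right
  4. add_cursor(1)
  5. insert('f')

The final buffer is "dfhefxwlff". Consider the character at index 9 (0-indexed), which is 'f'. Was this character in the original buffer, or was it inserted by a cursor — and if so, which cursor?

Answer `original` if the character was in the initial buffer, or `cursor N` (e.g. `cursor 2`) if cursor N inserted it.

After op 1 (delete): buffer="dhexwl" (len 6), cursors c1@1 c2@4 c3@5, authorship ......
After op 2 (move_right): buffer="dhexwl" (len 6), cursors c1@2 c2@5 c3@6, authorship ......
After op 3 (move_right): buffer="dhexwl" (len 6), cursors c1@3 c2@6 c3@6, authorship ......
After op 4 (add_cursor(1)): buffer="dhexwl" (len 6), cursors c4@1 c1@3 c2@6 c3@6, authorship ......
After op 5 (insert('f')): buffer="dfhefxwlff" (len 10), cursors c4@2 c1@5 c2@10 c3@10, authorship .4..1...23
Authorship (.=original, N=cursor N): . 4 . . 1 . . . 2 3
Index 9: author = 3

Answer: cursor 3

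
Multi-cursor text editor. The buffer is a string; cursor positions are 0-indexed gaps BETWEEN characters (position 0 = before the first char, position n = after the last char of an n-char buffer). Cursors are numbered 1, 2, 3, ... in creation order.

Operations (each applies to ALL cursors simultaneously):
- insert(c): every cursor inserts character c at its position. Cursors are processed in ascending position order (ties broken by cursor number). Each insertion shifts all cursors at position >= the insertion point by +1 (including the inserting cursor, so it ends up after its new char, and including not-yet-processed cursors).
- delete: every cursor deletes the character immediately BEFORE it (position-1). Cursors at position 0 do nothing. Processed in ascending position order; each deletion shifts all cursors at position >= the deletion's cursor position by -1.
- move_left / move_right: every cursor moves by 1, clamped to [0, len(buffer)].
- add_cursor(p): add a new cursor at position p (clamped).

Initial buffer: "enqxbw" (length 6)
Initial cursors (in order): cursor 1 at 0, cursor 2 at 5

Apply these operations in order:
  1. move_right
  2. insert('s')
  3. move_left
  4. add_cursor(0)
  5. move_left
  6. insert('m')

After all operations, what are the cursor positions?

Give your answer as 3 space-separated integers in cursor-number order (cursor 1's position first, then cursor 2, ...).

After op 1 (move_right): buffer="enqxbw" (len 6), cursors c1@1 c2@6, authorship ......
After op 2 (insert('s')): buffer="esnqxbws" (len 8), cursors c1@2 c2@8, authorship .1.....2
After op 3 (move_left): buffer="esnqxbws" (len 8), cursors c1@1 c2@7, authorship .1.....2
After op 4 (add_cursor(0)): buffer="esnqxbws" (len 8), cursors c3@0 c1@1 c2@7, authorship .1.....2
After op 5 (move_left): buffer="esnqxbws" (len 8), cursors c1@0 c3@0 c2@6, authorship .1.....2
After op 6 (insert('m')): buffer="mmesnqxbmws" (len 11), cursors c1@2 c3@2 c2@9, authorship 13.1....2.2

Answer: 2 9 2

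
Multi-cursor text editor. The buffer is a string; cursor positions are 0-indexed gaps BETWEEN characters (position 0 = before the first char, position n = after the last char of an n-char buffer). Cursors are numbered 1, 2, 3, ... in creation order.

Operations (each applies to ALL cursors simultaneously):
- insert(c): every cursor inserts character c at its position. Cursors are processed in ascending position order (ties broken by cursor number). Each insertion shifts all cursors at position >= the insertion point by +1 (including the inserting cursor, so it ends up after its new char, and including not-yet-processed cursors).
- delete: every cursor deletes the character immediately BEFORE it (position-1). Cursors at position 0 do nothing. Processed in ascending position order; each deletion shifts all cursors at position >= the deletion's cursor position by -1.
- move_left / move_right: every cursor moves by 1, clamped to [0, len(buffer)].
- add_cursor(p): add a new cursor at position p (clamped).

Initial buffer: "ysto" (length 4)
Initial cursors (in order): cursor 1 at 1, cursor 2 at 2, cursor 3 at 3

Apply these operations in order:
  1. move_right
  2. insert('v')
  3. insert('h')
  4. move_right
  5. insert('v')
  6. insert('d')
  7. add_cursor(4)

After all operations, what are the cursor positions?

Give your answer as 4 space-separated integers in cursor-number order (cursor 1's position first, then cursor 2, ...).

Answer: 7 12 16 4

Derivation:
After op 1 (move_right): buffer="ysto" (len 4), cursors c1@2 c2@3 c3@4, authorship ....
After op 2 (insert('v')): buffer="ysvtvov" (len 7), cursors c1@3 c2@5 c3@7, authorship ..1.2.3
After op 3 (insert('h')): buffer="ysvhtvhovh" (len 10), cursors c1@4 c2@7 c3@10, authorship ..11.22.33
After op 4 (move_right): buffer="ysvhtvhovh" (len 10), cursors c1@5 c2@8 c3@10, authorship ..11.22.33
After op 5 (insert('v')): buffer="ysvhtvvhovvhv" (len 13), cursors c1@6 c2@10 c3@13, authorship ..11.122.2333
After op 6 (insert('d')): buffer="ysvhtvdvhovdvhvd" (len 16), cursors c1@7 c2@12 c3@16, authorship ..11.1122.223333
After op 7 (add_cursor(4)): buffer="ysvhtvdvhovdvhvd" (len 16), cursors c4@4 c1@7 c2@12 c3@16, authorship ..11.1122.223333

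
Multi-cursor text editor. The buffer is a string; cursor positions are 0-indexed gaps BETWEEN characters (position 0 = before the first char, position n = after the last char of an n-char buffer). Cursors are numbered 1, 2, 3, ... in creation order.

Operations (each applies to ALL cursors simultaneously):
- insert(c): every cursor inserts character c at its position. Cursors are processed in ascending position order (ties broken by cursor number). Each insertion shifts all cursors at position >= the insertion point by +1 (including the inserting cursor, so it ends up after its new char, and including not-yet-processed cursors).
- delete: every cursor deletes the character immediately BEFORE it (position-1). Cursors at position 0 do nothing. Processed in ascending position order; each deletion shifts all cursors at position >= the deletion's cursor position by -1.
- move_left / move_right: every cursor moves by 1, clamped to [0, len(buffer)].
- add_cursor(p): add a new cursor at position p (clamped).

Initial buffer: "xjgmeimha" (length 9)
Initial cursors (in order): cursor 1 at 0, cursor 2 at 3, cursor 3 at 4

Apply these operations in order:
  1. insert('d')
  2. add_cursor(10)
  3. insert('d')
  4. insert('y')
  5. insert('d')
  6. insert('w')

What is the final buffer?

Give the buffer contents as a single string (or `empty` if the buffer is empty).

Answer: ddydwxjgddydwmddydweimdydwha

Derivation:
After op 1 (insert('d')): buffer="dxjgdmdeimha" (len 12), cursors c1@1 c2@5 c3@7, authorship 1...2.3.....
After op 2 (add_cursor(10)): buffer="dxjgdmdeimha" (len 12), cursors c1@1 c2@5 c3@7 c4@10, authorship 1...2.3.....
After op 3 (insert('d')): buffer="ddxjgddmddeimdha" (len 16), cursors c1@2 c2@7 c3@10 c4@14, authorship 11...22.33...4..
After op 4 (insert('y')): buffer="ddyxjgddymddyeimdyha" (len 20), cursors c1@3 c2@9 c3@13 c4@18, authorship 111...222.333...44..
After op 5 (insert('d')): buffer="ddydxjgddydmddydeimdydha" (len 24), cursors c1@4 c2@11 c3@16 c4@22, authorship 1111...2222.3333...444..
After op 6 (insert('w')): buffer="ddydwxjgddydwmddydweimdydwha" (len 28), cursors c1@5 c2@13 c3@19 c4@26, authorship 11111...22222.33333...4444..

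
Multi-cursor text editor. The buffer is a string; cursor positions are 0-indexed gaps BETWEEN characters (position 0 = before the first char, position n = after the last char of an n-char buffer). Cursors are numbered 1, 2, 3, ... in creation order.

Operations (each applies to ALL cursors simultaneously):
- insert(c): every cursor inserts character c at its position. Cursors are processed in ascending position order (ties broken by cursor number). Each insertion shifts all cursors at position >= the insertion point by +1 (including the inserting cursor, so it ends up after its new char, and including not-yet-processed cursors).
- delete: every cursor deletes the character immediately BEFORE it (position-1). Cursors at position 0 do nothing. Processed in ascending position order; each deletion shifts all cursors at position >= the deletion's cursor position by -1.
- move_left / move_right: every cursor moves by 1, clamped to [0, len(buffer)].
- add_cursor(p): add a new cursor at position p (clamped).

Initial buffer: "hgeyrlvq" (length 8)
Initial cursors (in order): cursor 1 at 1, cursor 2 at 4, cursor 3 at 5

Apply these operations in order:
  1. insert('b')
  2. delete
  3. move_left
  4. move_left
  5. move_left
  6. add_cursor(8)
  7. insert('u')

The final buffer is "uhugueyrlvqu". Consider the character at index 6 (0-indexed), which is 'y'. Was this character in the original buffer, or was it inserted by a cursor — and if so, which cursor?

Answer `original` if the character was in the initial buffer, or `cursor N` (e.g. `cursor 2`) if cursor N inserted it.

Answer: original

Derivation:
After op 1 (insert('b')): buffer="hbgeybrblvq" (len 11), cursors c1@2 c2@6 c3@8, authorship .1...2.3...
After op 2 (delete): buffer="hgeyrlvq" (len 8), cursors c1@1 c2@4 c3@5, authorship ........
After op 3 (move_left): buffer="hgeyrlvq" (len 8), cursors c1@0 c2@3 c3@4, authorship ........
After op 4 (move_left): buffer="hgeyrlvq" (len 8), cursors c1@0 c2@2 c3@3, authorship ........
After op 5 (move_left): buffer="hgeyrlvq" (len 8), cursors c1@0 c2@1 c3@2, authorship ........
After op 6 (add_cursor(8)): buffer="hgeyrlvq" (len 8), cursors c1@0 c2@1 c3@2 c4@8, authorship ........
After op 7 (insert('u')): buffer="uhugueyrlvqu" (len 12), cursors c1@1 c2@3 c3@5 c4@12, authorship 1.2.3......4
Authorship (.=original, N=cursor N): 1 . 2 . 3 . . . . . . 4
Index 6: author = original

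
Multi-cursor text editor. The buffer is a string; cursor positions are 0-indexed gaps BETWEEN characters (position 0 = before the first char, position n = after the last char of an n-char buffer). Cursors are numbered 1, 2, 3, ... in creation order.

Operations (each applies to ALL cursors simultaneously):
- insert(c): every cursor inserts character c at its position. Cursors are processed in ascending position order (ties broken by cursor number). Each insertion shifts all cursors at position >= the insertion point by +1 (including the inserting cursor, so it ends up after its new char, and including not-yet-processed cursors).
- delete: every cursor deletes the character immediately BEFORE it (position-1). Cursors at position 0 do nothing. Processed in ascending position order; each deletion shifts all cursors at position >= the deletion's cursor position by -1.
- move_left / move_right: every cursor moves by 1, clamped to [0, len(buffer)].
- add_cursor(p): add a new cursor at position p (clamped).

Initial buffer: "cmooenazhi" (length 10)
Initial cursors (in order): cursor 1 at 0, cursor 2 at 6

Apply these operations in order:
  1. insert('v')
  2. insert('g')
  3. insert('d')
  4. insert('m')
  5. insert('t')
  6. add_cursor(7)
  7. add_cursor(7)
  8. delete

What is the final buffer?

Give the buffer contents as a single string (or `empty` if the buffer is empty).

After op 1 (insert('v')): buffer="vcmooenvazhi" (len 12), cursors c1@1 c2@8, authorship 1......2....
After op 2 (insert('g')): buffer="vgcmooenvgazhi" (len 14), cursors c1@2 c2@10, authorship 11......22....
After op 3 (insert('d')): buffer="vgdcmooenvgdazhi" (len 16), cursors c1@3 c2@12, authorship 111......222....
After op 4 (insert('m')): buffer="vgdmcmooenvgdmazhi" (len 18), cursors c1@4 c2@14, authorship 1111......2222....
After op 5 (insert('t')): buffer="vgdmtcmooenvgdmtazhi" (len 20), cursors c1@5 c2@16, authorship 11111......22222....
After op 6 (add_cursor(7)): buffer="vgdmtcmooenvgdmtazhi" (len 20), cursors c1@5 c3@7 c2@16, authorship 11111......22222....
After op 7 (add_cursor(7)): buffer="vgdmtcmooenvgdmtazhi" (len 20), cursors c1@5 c3@7 c4@7 c2@16, authorship 11111......22222....
After op 8 (delete): buffer="vgdmooenvgdmazhi" (len 16), cursors c1@4 c3@4 c4@4 c2@12, authorship 1111....2222....

Answer: vgdmooenvgdmazhi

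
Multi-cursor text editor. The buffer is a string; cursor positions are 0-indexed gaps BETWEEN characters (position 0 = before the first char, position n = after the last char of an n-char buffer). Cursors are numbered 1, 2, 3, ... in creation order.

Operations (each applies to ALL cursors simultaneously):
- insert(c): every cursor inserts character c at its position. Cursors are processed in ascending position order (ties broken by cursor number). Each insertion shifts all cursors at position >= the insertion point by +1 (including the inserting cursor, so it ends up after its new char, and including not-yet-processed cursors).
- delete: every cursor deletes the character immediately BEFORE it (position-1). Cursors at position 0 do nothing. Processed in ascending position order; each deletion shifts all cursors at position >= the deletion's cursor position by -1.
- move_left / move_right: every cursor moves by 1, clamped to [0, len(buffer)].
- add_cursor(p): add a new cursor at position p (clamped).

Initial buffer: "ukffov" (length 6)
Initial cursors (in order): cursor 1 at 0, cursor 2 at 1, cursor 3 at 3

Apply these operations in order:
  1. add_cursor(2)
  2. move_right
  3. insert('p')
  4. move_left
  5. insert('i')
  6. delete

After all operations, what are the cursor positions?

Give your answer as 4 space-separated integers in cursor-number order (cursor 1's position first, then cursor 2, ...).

After op 1 (add_cursor(2)): buffer="ukffov" (len 6), cursors c1@0 c2@1 c4@2 c3@3, authorship ......
After op 2 (move_right): buffer="ukffov" (len 6), cursors c1@1 c2@2 c4@3 c3@4, authorship ......
After op 3 (insert('p')): buffer="upkpfpfpov" (len 10), cursors c1@2 c2@4 c4@6 c3@8, authorship .1.2.4.3..
After op 4 (move_left): buffer="upkpfpfpov" (len 10), cursors c1@1 c2@3 c4@5 c3@7, authorship .1.2.4.3..
After op 5 (insert('i')): buffer="uipkipfipfipov" (len 14), cursors c1@2 c2@5 c4@8 c3@11, authorship .11.22.44.33..
After op 6 (delete): buffer="upkpfpfpov" (len 10), cursors c1@1 c2@3 c4@5 c3@7, authorship .1.2.4.3..

Answer: 1 3 7 5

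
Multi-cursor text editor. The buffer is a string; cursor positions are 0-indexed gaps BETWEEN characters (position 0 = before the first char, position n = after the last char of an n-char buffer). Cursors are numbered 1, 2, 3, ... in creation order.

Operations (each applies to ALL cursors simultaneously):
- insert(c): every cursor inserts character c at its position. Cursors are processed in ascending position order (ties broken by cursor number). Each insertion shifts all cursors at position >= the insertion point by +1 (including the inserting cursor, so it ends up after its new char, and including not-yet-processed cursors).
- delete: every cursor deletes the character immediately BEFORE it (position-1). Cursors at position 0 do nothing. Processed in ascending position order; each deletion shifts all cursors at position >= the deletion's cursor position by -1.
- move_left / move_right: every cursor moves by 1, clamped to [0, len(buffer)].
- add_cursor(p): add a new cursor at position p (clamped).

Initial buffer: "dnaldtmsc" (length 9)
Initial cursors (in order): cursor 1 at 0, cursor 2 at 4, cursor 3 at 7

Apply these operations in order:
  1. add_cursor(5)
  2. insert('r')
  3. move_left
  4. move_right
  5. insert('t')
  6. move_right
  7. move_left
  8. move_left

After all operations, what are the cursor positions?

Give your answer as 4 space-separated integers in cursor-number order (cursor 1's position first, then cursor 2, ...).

Answer: 1 7 14 10

Derivation:
After op 1 (add_cursor(5)): buffer="dnaldtmsc" (len 9), cursors c1@0 c2@4 c4@5 c3@7, authorship .........
After op 2 (insert('r')): buffer="rdnalrdrtmrsc" (len 13), cursors c1@1 c2@6 c4@8 c3@11, authorship 1....2.4..3..
After op 3 (move_left): buffer="rdnalrdrtmrsc" (len 13), cursors c1@0 c2@5 c4@7 c3@10, authorship 1....2.4..3..
After op 4 (move_right): buffer="rdnalrdrtmrsc" (len 13), cursors c1@1 c2@6 c4@8 c3@11, authorship 1....2.4..3..
After op 5 (insert('t')): buffer="rtdnalrtdrttmrtsc" (len 17), cursors c1@2 c2@8 c4@11 c3@15, authorship 11....22.44..33..
After op 6 (move_right): buffer="rtdnalrtdrttmrtsc" (len 17), cursors c1@3 c2@9 c4@12 c3@16, authorship 11....22.44..33..
After op 7 (move_left): buffer="rtdnalrtdrttmrtsc" (len 17), cursors c1@2 c2@8 c4@11 c3@15, authorship 11....22.44..33..
After op 8 (move_left): buffer="rtdnalrtdrttmrtsc" (len 17), cursors c1@1 c2@7 c4@10 c3@14, authorship 11....22.44..33..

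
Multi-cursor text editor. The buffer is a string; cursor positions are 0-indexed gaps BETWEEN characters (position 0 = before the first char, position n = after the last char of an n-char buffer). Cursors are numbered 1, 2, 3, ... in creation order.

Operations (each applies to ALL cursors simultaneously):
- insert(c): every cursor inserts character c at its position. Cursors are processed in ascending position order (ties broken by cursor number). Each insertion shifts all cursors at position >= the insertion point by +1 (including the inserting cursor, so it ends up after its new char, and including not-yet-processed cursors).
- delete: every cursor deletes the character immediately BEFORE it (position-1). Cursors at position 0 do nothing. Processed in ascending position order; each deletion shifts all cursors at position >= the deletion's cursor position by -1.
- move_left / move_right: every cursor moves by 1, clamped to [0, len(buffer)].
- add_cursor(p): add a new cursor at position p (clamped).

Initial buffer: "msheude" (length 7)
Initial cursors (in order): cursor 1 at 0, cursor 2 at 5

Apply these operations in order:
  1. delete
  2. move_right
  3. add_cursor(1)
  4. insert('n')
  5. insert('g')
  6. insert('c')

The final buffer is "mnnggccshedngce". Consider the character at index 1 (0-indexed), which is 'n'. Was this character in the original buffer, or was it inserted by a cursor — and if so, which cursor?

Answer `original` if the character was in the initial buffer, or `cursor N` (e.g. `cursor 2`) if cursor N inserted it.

Answer: cursor 1

Derivation:
After op 1 (delete): buffer="mshede" (len 6), cursors c1@0 c2@4, authorship ......
After op 2 (move_right): buffer="mshede" (len 6), cursors c1@1 c2@5, authorship ......
After op 3 (add_cursor(1)): buffer="mshede" (len 6), cursors c1@1 c3@1 c2@5, authorship ......
After op 4 (insert('n')): buffer="mnnshedne" (len 9), cursors c1@3 c3@3 c2@8, authorship .13....2.
After op 5 (insert('g')): buffer="mnnggshednge" (len 12), cursors c1@5 c3@5 c2@11, authorship .1313....22.
After op 6 (insert('c')): buffer="mnnggccshedngce" (len 15), cursors c1@7 c3@7 c2@14, authorship .131313....222.
Authorship (.=original, N=cursor N): . 1 3 1 3 1 3 . . . . 2 2 2 .
Index 1: author = 1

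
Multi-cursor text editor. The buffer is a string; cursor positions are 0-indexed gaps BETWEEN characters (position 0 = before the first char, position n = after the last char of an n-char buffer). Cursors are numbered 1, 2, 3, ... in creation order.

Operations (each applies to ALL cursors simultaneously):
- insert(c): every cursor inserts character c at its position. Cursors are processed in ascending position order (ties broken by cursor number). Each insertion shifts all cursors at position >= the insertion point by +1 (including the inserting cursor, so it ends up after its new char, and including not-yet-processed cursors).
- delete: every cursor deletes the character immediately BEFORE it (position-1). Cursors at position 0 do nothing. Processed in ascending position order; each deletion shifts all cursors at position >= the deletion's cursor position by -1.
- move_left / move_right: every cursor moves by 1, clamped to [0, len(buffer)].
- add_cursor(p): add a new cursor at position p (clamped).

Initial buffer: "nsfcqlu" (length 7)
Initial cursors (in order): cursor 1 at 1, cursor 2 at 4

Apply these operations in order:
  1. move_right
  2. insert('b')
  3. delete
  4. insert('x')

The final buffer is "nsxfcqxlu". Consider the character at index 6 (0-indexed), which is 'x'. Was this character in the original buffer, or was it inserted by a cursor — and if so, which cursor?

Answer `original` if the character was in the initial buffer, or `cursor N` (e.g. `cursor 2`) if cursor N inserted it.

Answer: cursor 2

Derivation:
After op 1 (move_right): buffer="nsfcqlu" (len 7), cursors c1@2 c2@5, authorship .......
After op 2 (insert('b')): buffer="nsbfcqblu" (len 9), cursors c1@3 c2@7, authorship ..1...2..
After op 3 (delete): buffer="nsfcqlu" (len 7), cursors c1@2 c2@5, authorship .......
After op 4 (insert('x')): buffer="nsxfcqxlu" (len 9), cursors c1@3 c2@7, authorship ..1...2..
Authorship (.=original, N=cursor N): . . 1 . . . 2 . .
Index 6: author = 2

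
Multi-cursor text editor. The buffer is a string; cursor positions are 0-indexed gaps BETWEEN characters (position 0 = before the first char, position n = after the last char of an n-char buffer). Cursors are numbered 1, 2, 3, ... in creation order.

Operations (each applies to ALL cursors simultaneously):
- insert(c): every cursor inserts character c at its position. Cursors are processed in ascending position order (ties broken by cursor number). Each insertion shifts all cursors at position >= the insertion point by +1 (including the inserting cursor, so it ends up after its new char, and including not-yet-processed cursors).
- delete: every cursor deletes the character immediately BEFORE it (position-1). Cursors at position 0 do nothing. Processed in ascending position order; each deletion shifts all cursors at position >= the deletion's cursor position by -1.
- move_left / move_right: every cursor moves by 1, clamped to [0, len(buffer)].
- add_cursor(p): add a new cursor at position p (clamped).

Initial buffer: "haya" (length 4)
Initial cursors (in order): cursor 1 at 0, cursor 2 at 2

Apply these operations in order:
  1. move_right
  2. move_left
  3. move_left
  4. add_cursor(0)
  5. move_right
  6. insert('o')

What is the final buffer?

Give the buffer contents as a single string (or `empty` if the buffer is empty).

After op 1 (move_right): buffer="haya" (len 4), cursors c1@1 c2@3, authorship ....
After op 2 (move_left): buffer="haya" (len 4), cursors c1@0 c2@2, authorship ....
After op 3 (move_left): buffer="haya" (len 4), cursors c1@0 c2@1, authorship ....
After op 4 (add_cursor(0)): buffer="haya" (len 4), cursors c1@0 c3@0 c2@1, authorship ....
After op 5 (move_right): buffer="haya" (len 4), cursors c1@1 c3@1 c2@2, authorship ....
After op 6 (insert('o')): buffer="hooaoya" (len 7), cursors c1@3 c3@3 c2@5, authorship .13.2..

Answer: hooaoya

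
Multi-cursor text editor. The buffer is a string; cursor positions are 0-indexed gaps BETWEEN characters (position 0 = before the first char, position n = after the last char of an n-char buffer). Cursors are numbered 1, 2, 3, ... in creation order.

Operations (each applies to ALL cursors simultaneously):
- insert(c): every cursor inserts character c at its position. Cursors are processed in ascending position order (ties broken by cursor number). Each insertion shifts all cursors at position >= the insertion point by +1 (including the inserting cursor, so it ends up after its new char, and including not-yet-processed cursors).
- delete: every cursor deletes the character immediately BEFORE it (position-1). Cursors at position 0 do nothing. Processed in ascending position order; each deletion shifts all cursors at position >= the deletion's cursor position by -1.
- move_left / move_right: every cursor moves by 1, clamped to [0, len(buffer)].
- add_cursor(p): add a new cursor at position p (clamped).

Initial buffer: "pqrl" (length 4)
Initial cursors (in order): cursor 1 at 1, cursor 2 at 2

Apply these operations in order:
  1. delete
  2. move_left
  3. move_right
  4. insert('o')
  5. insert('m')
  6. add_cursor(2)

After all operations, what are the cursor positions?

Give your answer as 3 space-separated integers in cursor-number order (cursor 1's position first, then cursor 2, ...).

After op 1 (delete): buffer="rl" (len 2), cursors c1@0 c2@0, authorship ..
After op 2 (move_left): buffer="rl" (len 2), cursors c1@0 c2@0, authorship ..
After op 3 (move_right): buffer="rl" (len 2), cursors c1@1 c2@1, authorship ..
After op 4 (insert('o')): buffer="rool" (len 4), cursors c1@3 c2@3, authorship .12.
After op 5 (insert('m')): buffer="roomml" (len 6), cursors c1@5 c2@5, authorship .1212.
After op 6 (add_cursor(2)): buffer="roomml" (len 6), cursors c3@2 c1@5 c2@5, authorship .1212.

Answer: 5 5 2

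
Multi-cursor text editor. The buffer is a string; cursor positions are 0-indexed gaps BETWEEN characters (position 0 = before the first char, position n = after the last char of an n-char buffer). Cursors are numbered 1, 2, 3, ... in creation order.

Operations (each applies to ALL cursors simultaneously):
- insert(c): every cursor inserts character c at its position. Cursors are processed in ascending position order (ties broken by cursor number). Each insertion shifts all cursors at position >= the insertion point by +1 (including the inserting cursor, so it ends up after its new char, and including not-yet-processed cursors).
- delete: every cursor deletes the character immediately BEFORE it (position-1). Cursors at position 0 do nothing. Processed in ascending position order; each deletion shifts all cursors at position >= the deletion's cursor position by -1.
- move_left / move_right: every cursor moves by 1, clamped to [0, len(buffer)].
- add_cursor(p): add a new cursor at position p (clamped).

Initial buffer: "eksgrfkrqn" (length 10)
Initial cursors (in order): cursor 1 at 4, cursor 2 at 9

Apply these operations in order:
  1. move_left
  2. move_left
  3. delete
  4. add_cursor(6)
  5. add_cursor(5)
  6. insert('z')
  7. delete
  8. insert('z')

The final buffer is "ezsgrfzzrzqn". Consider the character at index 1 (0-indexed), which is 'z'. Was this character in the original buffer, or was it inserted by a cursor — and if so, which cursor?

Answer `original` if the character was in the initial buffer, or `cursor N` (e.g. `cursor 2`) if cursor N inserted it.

After op 1 (move_left): buffer="eksgrfkrqn" (len 10), cursors c1@3 c2@8, authorship ..........
After op 2 (move_left): buffer="eksgrfkrqn" (len 10), cursors c1@2 c2@7, authorship ..........
After op 3 (delete): buffer="esgrfrqn" (len 8), cursors c1@1 c2@5, authorship ........
After op 4 (add_cursor(6)): buffer="esgrfrqn" (len 8), cursors c1@1 c2@5 c3@6, authorship ........
After op 5 (add_cursor(5)): buffer="esgrfrqn" (len 8), cursors c1@1 c2@5 c4@5 c3@6, authorship ........
After op 6 (insert('z')): buffer="ezsgrfzzrzqn" (len 12), cursors c1@2 c2@8 c4@8 c3@10, authorship .1....24.3..
After op 7 (delete): buffer="esgrfrqn" (len 8), cursors c1@1 c2@5 c4@5 c3@6, authorship ........
After op 8 (insert('z')): buffer="ezsgrfzzrzqn" (len 12), cursors c1@2 c2@8 c4@8 c3@10, authorship .1....24.3..
Authorship (.=original, N=cursor N): . 1 . . . . 2 4 . 3 . .
Index 1: author = 1

Answer: cursor 1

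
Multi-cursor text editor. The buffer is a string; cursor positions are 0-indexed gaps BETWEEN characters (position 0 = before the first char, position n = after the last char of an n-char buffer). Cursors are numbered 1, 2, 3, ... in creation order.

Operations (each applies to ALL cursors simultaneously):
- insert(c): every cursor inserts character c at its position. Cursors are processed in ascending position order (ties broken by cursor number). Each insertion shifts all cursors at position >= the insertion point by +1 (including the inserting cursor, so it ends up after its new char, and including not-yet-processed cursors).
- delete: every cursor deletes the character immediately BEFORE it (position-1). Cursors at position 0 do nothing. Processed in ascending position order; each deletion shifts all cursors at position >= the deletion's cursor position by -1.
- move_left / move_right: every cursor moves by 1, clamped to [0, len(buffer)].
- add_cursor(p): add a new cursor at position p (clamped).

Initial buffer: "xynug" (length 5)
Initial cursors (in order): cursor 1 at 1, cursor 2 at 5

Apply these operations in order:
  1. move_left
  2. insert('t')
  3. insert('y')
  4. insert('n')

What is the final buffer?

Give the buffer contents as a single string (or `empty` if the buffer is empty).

After op 1 (move_left): buffer="xynug" (len 5), cursors c1@0 c2@4, authorship .....
After op 2 (insert('t')): buffer="txynutg" (len 7), cursors c1@1 c2@6, authorship 1....2.
After op 3 (insert('y')): buffer="tyxynutyg" (len 9), cursors c1@2 c2@8, authorship 11....22.
After op 4 (insert('n')): buffer="tynxynutyng" (len 11), cursors c1@3 c2@10, authorship 111....222.

Answer: tynxynutyng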